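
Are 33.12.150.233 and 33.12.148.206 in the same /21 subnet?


Mask: 255.255.248.0
33.12.150.233 AND mask = 33.12.144.0
33.12.148.206 AND mask = 33.12.144.0
Yes, same subnet (33.12.144.0)


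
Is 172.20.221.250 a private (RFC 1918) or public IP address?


RFC 1918 private ranges:
  10.0.0.0/8 (10.0.0.0 - 10.255.255.255)
  172.16.0.0/12 (172.16.0.0 - 172.31.255.255)
  192.168.0.0/16 (192.168.0.0 - 192.168.255.255)
Private (in 172.16.0.0/12)


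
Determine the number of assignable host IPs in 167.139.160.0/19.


Host bits = 32 - 19 = 13
Total addresses = 2^13 = 8192
Usable = total - 2 (network and broadcast)
Usable hosts: 8190


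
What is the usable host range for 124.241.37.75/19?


Network: 124.241.32.0
Broadcast: 124.241.63.255
First usable = network + 1
Last usable = broadcast - 1
Range: 124.241.32.1 to 124.241.63.254


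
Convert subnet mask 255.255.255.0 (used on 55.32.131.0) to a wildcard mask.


Subnet mask: 255.255.255.0
Wildcard = 255.255.255.255 - subnet mask
255 - 255 = 0
255 - 255 = 0
255 - 255 = 0
255 - 0 = 255
Wildcard: 0.0.0.255


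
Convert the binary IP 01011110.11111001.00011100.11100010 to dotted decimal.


01011110 = 94
11111001 = 249
00011100 = 28
11100010 = 226
IP: 94.249.28.226


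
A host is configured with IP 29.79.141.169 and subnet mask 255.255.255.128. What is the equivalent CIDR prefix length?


Binary: 11111111.11111111.11111111.10000000
Count leading 1s
Prefix: /25


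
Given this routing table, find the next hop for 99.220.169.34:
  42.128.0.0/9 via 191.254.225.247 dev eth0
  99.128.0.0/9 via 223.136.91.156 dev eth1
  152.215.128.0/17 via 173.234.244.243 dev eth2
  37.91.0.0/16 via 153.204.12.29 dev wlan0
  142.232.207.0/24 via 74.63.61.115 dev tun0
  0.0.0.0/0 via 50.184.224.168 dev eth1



Longest prefix match for 99.220.169.34:
  /9 42.128.0.0: no
  /9 99.128.0.0: MATCH
  /17 152.215.128.0: no
  /16 37.91.0.0: no
  /24 142.232.207.0: no
  /0 0.0.0.0: MATCH
Selected: next-hop 223.136.91.156 via eth1 (matched /9)


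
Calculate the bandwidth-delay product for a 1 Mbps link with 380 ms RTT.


BDP = bandwidth * RTT
= 1 Mbps * 380 ms
= 1 * 1e6 * 380 / 1000 bits
= 380000 bits
= 47500 bytes
= 46.3867 KB
BDP = 380000 bits (47500 bytes)


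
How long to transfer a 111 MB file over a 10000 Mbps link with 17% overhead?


Effective throughput = 10000 * (1 - 17/100) = 8300 Mbps
File size in Mb = 111 * 8 = 888 Mb
Time = 888 / 8300
Time = 0.107 seconds


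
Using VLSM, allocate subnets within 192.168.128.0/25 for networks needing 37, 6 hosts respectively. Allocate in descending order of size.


37 hosts -> /26 (62 usable): 192.168.128.0/26
6 hosts -> /29 (6 usable): 192.168.128.64/29
Allocation: 192.168.128.0/26 (37 hosts, 62 usable); 192.168.128.64/29 (6 hosts, 6 usable)


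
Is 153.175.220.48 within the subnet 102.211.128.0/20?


Subnet network: 102.211.128.0
Test IP AND mask: 153.175.208.0
No, 153.175.220.48 is not in 102.211.128.0/20


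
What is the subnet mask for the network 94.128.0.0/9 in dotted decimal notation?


/9 means 9 network bits, 23 host bits
Binary: 11111111100000000000000000000000
Mask: 255.128.0.0


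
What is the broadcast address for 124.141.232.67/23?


Network: 124.141.232.0/23
Host bits = 9
Set all host bits to 1:
Broadcast: 124.141.233.255


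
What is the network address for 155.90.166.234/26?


IP:   10011011.01011010.10100110.11101010
Mask: 11111111.11111111.11111111.11000000
AND operation:
Net:  10011011.01011010.10100110.11000000
Network: 155.90.166.192/26


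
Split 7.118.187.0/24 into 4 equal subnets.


New prefix = 24 + 2 = 26
Each subnet has 64 addresses
  7.118.187.0/26
  7.118.187.64/26
  7.118.187.128/26
  7.118.187.192/26
Subnets: 7.118.187.0/26, 7.118.187.64/26, 7.118.187.128/26, 7.118.187.192/26


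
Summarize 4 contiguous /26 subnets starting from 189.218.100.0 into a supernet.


Original prefix: /26
Number of subnets: 4 = 2^2
New prefix = 26 - 2 = 24
Supernet: 189.218.100.0/24


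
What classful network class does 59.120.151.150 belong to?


First octet: 59
Binary: 00111011
0xxxxxxx -> Class A (1-126)
Class A, default mask 255.0.0.0 (/8)


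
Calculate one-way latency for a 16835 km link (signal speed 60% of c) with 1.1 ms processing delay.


Speed = 0.6 * 3e5 km/s = 180000 km/s
Propagation delay = 16835 / 180000 = 0.0935 s = 93.5278 ms
Processing delay = 1.1 ms
Total one-way latency = 94.6278 ms


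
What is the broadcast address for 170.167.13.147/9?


Network: 170.128.0.0/9
Host bits = 23
Set all host bits to 1:
Broadcast: 170.255.255.255


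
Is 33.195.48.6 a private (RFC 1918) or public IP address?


RFC 1918 private ranges:
  10.0.0.0/8 (10.0.0.0 - 10.255.255.255)
  172.16.0.0/12 (172.16.0.0 - 172.31.255.255)
  192.168.0.0/16 (192.168.0.0 - 192.168.255.255)
Public (not in any RFC 1918 range)


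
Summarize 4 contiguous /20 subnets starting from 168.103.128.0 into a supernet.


Original prefix: /20
Number of subnets: 4 = 2^2
New prefix = 20 - 2 = 18
Supernet: 168.103.128.0/18


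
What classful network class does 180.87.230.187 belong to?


First octet: 180
Binary: 10110100
10xxxxxx -> Class B (128-191)
Class B, default mask 255.255.0.0 (/16)


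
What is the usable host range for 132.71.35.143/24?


Network: 132.71.35.0
Broadcast: 132.71.35.255
First usable = network + 1
Last usable = broadcast - 1
Range: 132.71.35.1 to 132.71.35.254


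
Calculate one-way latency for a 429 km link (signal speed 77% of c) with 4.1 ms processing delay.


Speed = 0.77 * 3e5 km/s = 231000 km/s
Propagation delay = 429 / 231000 = 0.0019 s = 1.8571 ms
Processing delay = 4.1 ms
Total one-way latency = 5.9571 ms


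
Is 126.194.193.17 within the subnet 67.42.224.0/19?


Subnet network: 67.42.224.0
Test IP AND mask: 126.194.192.0
No, 126.194.193.17 is not in 67.42.224.0/19


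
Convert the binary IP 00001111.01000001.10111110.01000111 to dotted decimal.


00001111 = 15
01000001 = 65
10111110 = 190
01000111 = 71
IP: 15.65.190.71


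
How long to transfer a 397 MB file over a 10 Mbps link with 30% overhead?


Effective throughput = 10 * (1 - 30/100) = 7 Mbps
File size in Mb = 397 * 8 = 3176 Mb
Time = 3176 / 7
Time = 453.7143 seconds


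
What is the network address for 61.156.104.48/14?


IP:   00111101.10011100.01101000.00110000
Mask: 11111111.11111100.00000000.00000000
AND operation:
Net:  00111101.10011100.00000000.00000000
Network: 61.156.0.0/14


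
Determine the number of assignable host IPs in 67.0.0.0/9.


Host bits = 32 - 9 = 23
Total addresses = 2^23 = 8388608
Usable = total - 2 (network and broadcast)
Usable hosts: 8388606


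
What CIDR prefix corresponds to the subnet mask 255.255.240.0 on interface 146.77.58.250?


Binary: 11111111.11111111.11110000.00000000
Count leading 1s
Prefix: /20


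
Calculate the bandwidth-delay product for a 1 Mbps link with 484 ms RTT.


BDP = bandwidth * RTT
= 1 Mbps * 484 ms
= 1 * 1e6 * 484 / 1000 bits
= 484000 bits
= 60500 bytes
= 59.082 KB
BDP = 484000 bits (60500 bytes)


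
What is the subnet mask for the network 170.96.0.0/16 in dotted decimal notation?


/16 means 16 network bits, 16 host bits
Binary: 11111111111111110000000000000000
Mask: 255.255.0.0


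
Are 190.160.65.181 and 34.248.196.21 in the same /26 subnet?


Mask: 255.255.255.192
190.160.65.181 AND mask = 190.160.65.128
34.248.196.21 AND mask = 34.248.196.0
No, different subnets (190.160.65.128 vs 34.248.196.0)


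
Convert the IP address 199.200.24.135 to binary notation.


199 = 11000111
200 = 11001000
24 = 00011000
135 = 10000111
Binary: 11000111.11001000.00011000.10000111


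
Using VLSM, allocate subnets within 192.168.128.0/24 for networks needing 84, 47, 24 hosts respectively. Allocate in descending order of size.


84 hosts -> /25 (126 usable): 192.168.128.0/25
47 hosts -> /26 (62 usable): 192.168.128.128/26
24 hosts -> /27 (30 usable): 192.168.128.192/27
Allocation: 192.168.128.0/25 (84 hosts, 126 usable); 192.168.128.128/26 (47 hosts, 62 usable); 192.168.128.192/27 (24 hosts, 30 usable)


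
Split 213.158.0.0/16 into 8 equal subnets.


New prefix = 16 + 3 = 19
Each subnet has 8192 addresses
  213.158.0.0/19
  213.158.32.0/19
  213.158.64.0/19
  213.158.96.0/19
  213.158.128.0/19
  213.158.160.0/19
  213.158.192.0/19
  213.158.224.0/19
Subnets: 213.158.0.0/19, 213.158.32.0/19, 213.158.64.0/19, 213.158.96.0/19, 213.158.128.0/19, 213.158.160.0/19, 213.158.192.0/19, 213.158.224.0/19


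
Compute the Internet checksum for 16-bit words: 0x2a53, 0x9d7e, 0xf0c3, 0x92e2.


Sum all words (with carry folding):
+ 0x2a53 = 0x2a53
+ 0x9d7e = 0xc7d1
+ 0xf0c3 = 0xb895
+ 0x92e2 = 0x4b78
One's complement: ~0x4b78
Checksum = 0xb487


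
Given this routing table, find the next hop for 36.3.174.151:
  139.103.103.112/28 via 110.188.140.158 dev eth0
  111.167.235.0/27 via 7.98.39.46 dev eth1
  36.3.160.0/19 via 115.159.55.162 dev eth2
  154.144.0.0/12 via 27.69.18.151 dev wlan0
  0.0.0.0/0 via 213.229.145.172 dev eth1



Longest prefix match for 36.3.174.151:
  /28 139.103.103.112: no
  /27 111.167.235.0: no
  /19 36.3.160.0: MATCH
  /12 154.144.0.0: no
  /0 0.0.0.0: MATCH
Selected: next-hop 115.159.55.162 via eth2 (matched /19)


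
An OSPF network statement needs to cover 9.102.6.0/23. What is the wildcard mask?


Subnet mask: 255.255.254.0
Wildcard = 255.255.255.255 - subnet mask
255 - 255 = 0
255 - 255 = 0
255 - 254 = 1
255 - 0 = 255
Wildcard: 0.0.1.255


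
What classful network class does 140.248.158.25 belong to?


First octet: 140
Binary: 10001100
10xxxxxx -> Class B (128-191)
Class B, default mask 255.255.0.0 (/16)


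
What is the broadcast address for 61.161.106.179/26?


Network: 61.161.106.128/26
Host bits = 6
Set all host bits to 1:
Broadcast: 61.161.106.191


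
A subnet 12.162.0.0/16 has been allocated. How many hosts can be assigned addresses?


Host bits = 32 - 16 = 16
Total addresses = 2^16 = 65536
Usable = total - 2 (network and broadcast)
Usable hosts: 65534


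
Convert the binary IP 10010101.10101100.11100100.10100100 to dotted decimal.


10010101 = 149
10101100 = 172
11100100 = 228
10100100 = 164
IP: 149.172.228.164


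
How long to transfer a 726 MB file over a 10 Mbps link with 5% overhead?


Effective throughput = 10 * (1 - 5/100) = 9.5 Mbps
File size in Mb = 726 * 8 = 5808 Mb
Time = 5808 / 9.5
Time = 611.3684 seconds


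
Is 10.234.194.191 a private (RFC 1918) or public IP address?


RFC 1918 private ranges:
  10.0.0.0/8 (10.0.0.0 - 10.255.255.255)
  172.16.0.0/12 (172.16.0.0 - 172.31.255.255)
  192.168.0.0/16 (192.168.0.0 - 192.168.255.255)
Private (in 10.0.0.0/8)


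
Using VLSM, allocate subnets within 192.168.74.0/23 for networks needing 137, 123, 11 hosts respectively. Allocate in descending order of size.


137 hosts -> /24 (254 usable): 192.168.74.0/24
123 hosts -> /25 (126 usable): 192.168.75.0/25
11 hosts -> /28 (14 usable): 192.168.75.128/28
Allocation: 192.168.74.0/24 (137 hosts, 254 usable); 192.168.75.0/25 (123 hosts, 126 usable); 192.168.75.128/28 (11 hosts, 14 usable)


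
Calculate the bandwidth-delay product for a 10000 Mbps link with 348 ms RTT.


BDP = bandwidth * RTT
= 10000 Mbps * 348 ms
= 10000 * 1e6 * 348 / 1000 bits
= 3480000000 bits
= 435000000 bytes
= 424804.6875 KB
BDP = 3480000000 bits (435000000 bytes)


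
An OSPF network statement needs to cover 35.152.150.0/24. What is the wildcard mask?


Subnet mask: 255.255.255.0
Wildcard = 255.255.255.255 - subnet mask
255 - 255 = 0
255 - 255 = 0
255 - 255 = 0
255 - 0 = 255
Wildcard: 0.0.0.255


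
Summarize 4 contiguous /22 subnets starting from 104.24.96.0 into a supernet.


Original prefix: /22
Number of subnets: 4 = 2^2
New prefix = 22 - 2 = 20
Supernet: 104.24.96.0/20


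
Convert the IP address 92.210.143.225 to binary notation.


92 = 01011100
210 = 11010010
143 = 10001111
225 = 11100001
Binary: 01011100.11010010.10001111.11100001


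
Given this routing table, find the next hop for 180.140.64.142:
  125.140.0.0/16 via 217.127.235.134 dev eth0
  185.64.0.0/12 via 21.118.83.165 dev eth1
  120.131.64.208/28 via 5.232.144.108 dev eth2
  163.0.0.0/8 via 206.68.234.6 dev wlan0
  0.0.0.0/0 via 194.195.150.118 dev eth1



Longest prefix match for 180.140.64.142:
  /16 125.140.0.0: no
  /12 185.64.0.0: no
  /28 120.131.64.208: no
  /8 163.0.0.0: no
  /0 0.0.0.0: MATCH
Selected: next-hop 194.195.150.118 via eth1 (matched /0)


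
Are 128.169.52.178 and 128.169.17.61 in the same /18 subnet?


Mask: 255.255.192.0
128.169.52.178 AND mask = 128.169.0.0
128.169.17.61 AND mask = 128.169.0.0
Yes, same subnet (128.169.0.0)


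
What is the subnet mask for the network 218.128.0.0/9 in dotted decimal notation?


/9 means 9 network bits, 23 host bits
Binary: 11111111100000000000000000000000
Mask: 255.128.0.0


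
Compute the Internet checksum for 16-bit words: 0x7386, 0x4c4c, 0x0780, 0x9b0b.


Sum all words (with carry folding):
+ 0x7386 = 0x7386
+ 0x4c4c = 0xbfd2
+ 0x0780 = 0xc752
+ 0x9b0b = 0x625e
One's complement: ~0x625e
Checksum = 0x9da1


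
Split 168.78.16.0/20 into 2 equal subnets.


New prefix = 20 + 1 = 21
Each subnet has 2048 addresses
  168.78.16.0/21
  168.78.24.0/21
Subnets: 168.78.16.0/21, 168.78.24.0/21


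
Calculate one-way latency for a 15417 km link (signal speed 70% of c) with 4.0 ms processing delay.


Speed = 0.7 * 3e5 km/s = 210000 km/s
Propagation delay = 15417 / 210000 = 0.0734 s = 73.4143 ms
Processing delay = 4.0 ms
Total one-way latency = 77.4143 ms


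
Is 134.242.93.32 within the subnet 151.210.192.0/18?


Subnet network: 151.210.192.0
Test IP AND mask: 134.242.64.0
No, 134.242.93.32 is not in 151.210.192.0/18


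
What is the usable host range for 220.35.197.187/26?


Network: 220.35.197.128
Broadcast: 220.35.197.191
First usable = network + 1
Last usable = broadcast - 1
Range: 220.35.197.129 to 220.35.197.190


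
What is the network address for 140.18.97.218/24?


IP:   10001100.00010010.01100001.11011010
Mask: 11111111.11111111.11111111.00000000
AND operation:
Net:  10001100.00010010.01100001.00000000
Network: 140.18.97.0/24


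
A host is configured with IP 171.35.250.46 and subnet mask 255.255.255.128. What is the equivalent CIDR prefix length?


Binary: 11111111.11111111.11111111.10000000
Count leading 1s
Prefix: /25


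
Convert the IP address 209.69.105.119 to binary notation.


209 = 11010001
69 = 01000101
105 = 01101001
119 = 01110111
Binary: 11010001.01000101.01101001.01110111


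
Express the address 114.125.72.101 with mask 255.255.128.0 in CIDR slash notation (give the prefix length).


Binary: 11111111.11111111.10000000.00000000
Count leading 1s
Prefix: /17


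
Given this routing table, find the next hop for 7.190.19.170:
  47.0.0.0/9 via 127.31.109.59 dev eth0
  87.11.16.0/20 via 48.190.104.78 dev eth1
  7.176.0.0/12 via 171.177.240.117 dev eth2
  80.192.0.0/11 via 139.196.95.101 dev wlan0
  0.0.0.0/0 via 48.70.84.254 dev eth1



Longest prefix match for 7.190.19.170:
  /9 47.0.0.0: no
  /20 87.11.16.0: no
  /12 7.176.0.0: MATCH
  /11 80.192.0.0: no
  /0 0.0.0.0: MATCH
Selected: next-hop 171.177.240.117 via eth2 (matched /12)


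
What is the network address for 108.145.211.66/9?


IP:   01101100.10010001.11010011.01000010
Mask: 11111111.10000000.00000000.00000000
AND operation:
Net:  01101100.10000000.00000000.00000000
Network: 108.128.0.0/9


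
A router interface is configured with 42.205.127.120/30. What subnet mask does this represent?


/30 means 30 network bits, 2 host bits
Binary: 11111111111111111111111111111100
Mask: 255.255.255.252


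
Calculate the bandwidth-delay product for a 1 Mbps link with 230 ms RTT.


BDP = bandwidth * RTT
= 1 Mbps * 230 ms
= 1 * 1e6 * 230 / 1000 bits
= 230000 bits
= 28750 bytes
= 28.0762 KB
BDP = 230000 bits (28750 bytes)


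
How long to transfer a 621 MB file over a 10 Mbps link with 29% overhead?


Effective throughput = 10 * (1 - 29/100) = 7.1 Mbps
File size in Mb = 621 * 8 = 4968 Mb
Time = 4968 / 7.1
Time = 699.7183 seconds


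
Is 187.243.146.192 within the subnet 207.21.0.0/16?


Subnet network: 207.21.0.0
Test IP AND mask: 187.243.0.0
No, 187.243.146.192 is not in 207.21.0.0/16


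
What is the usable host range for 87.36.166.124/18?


Network: 87.36.128.0
Broadcast: 87.36.191.255
First usable = network + 1
Last usable = broadcast - 1
Range: 87.36.128.1 to 87.36.191.254


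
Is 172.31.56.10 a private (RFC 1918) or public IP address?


RFC 1918 private ranges:
  10.0.0.0/8 (10.0.0.0 - 10.255.255.255)
  172.16.0.0/12 (172.16.0.0 - 172.31.255.255)
  192.168.0.0/16 (192.168.0.0 - 192.168.255.255)
Private (in 172.16.0.0/12)


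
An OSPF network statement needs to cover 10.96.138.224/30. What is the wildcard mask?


Subnet mask: 255.255.255.252
Wildcard = 255.255.255.255 - subnet mask
255 - 255 = 0
255 - 255 = 0
255 - 255 = 0
255 - 252 = 3
Wildcard: 0.0.0.3


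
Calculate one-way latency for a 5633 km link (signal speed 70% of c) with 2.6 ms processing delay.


Speed = 0.7 * 3e5 km/s = 210000 km/s
Propagation delay = 5633 / 210000 = 0.0268 s = 26.8238 ms
Processing delay = 2.6 ms
Total one-way latency = 29.4238 ms


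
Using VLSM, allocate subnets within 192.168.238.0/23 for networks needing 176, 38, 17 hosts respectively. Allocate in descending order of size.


176 hosts -> /24 (254 usable): 192.168.238.0/24
38 hosts -> /26 (62 usable): 192.168.239.0/26
17 hosts -> /27 (30 usable): 192.168.239.64/27
Allocation: 192.168.238.0/24 (176 hosts, 254 usable); 192.168.239.0/26 (38 hosts, 62 usable); 192.168.239.64/27 (17 hosts, 30 usable)


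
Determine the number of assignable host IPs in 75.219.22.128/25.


Host bits = 32 - 25 = 7
Total addresses = 2^7 = 128
Usable = total - 2 (network and broadcast)
Usable hosts: 126


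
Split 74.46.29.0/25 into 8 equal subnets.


New prefix = 25 + 3 = 28
Each subnet has 16 addresses
  74.46.29.0/28
  74.46.29.16/28
  74.46.29.32/28
  74.46.29.48/28
  74.46.29.64/28
  74.46.29.80/28
  74.46.29.96/28
  74.46.29.112/28
Subnets: 74.46.29.0/28, 74.46.29.16/28, 74.46.29.32/28, 74.46.29.48/28, 74.46.29.64/28, 74.46.29.80/28, 74.46.29.96/28, 74.46.29.112/28


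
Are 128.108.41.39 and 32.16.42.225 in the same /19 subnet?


Mask: 255.255.224.0
128.108.41.39 AND mask = 128.108.32.0
32.16.42.225 AND mask = 32.16.32.0
No, different subnets (128.108.32.0 vs 32.16.32.0)


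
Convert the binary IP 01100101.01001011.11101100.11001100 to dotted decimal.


01100101 = 101
01001011 = 75
11101100 = 236
11001100 = 204
IP: 101.75.236.204


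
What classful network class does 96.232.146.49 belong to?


First octet: 96
Binary: 01100000
0xxxxxxx -> Class A (1-126)
Class A, default mask 255.0.0.0 (/8)


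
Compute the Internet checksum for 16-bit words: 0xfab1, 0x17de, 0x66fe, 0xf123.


Sum all words (with carry folding):
+ 0xfab1 = 0xfab1
+ 0x17de = 0x1290
+ 0x66fe = 0x798e
+ 0xf123 = 0x6ab2
One's complement: ~0x6ab2
Checksum = 0x954d


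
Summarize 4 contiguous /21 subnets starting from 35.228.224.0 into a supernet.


Original prefix: /21
Number of subnets: 4 = 2^2
New prefix = 21 - 2 = 19
Supernet: 35.228.224.0/19


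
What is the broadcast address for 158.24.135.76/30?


Network: 158.24.135.76/30
Host bits = 2
Set all host bits to 1:
Broadcast: 158.24.135.79


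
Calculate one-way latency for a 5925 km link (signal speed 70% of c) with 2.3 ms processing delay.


Speed = 0.7 * 3e5 km/s = 210000 km/s
Propagation delay = 5925 / 210000 = 0.0282 s = 28.2143 ms
Processing delay = 2.3 ms
Total one-way latency = 30.5143 ms


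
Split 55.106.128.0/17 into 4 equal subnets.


New prefix = 17 + 2 = 19
Each subnet has 8192 addresses
  55.106.128.0/19
  55.106.160.0/19
  55.106.192.0/19
  55.106.224.0/19
Subnets: 55.106.128.0/19, 55.106.160.0/19, 55.106.192.0/19, 55.106.224.0/19


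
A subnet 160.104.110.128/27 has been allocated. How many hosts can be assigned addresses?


Host bits = 32 - 27 = 5
Total addresses = 2^5 = 32
Usable = total - 2 (network and broadcast)
Usable hosts: 30


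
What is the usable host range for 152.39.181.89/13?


Network: 152.32.0.0
Broadcast: 152.39.255.255
First usable = network + 1
Last usable = broadcast - 1
Range: 152.32.0.1 to 152.39.255.254


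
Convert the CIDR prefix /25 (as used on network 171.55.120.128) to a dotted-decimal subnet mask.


/25 means 25 network bits, 7 host bits
Binary: 11111111111111111111111110000000
Mask: 255.255.255.128


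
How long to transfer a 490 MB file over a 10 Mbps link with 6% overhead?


Effective throughput = 10 * (1 - 6/100) = 9.4 Mbps
File size in Mb = 490 * 8 = 3920 Mb
Time = 3920 / 9.4
Time = 417.0213 seconds


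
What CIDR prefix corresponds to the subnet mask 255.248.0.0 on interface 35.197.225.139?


Binary: 11111111.11111000.00000000.00000000
Count leading 1s
Prefix: /13


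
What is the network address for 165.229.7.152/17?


IP:   10100101.11100101.00000111.10011000
Mask: 11111111.11111111.10000000.00000000
AND operation:
Net:  10100101.11100101.00000000.00000000
Network: 165.229.0.0/17


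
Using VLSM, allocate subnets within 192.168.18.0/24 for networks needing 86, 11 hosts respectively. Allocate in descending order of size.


86 hosts -> /25 (126 usable): 192.168.18.0/25
11 hosts -> /28 (14 usable): 192.168.18.128/28
Allocation: 192.168.18.0/25 (86 hosts, 126 usable); 192.168.18.128/28 (11 hosts, 14 usable)


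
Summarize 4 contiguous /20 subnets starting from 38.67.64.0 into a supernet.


Original prefix: /20
Number of subnets: 4 = 2^2
New prefix = 20 - 2 = 18
Supernet: 38.67.64.0/18


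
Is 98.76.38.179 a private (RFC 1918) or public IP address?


RFC 1918 private ranges:
  10.0.0.0/8 (10.0.0.0 - 10.255.255.255)
  172.16.0.0/12 (172.16.0.0 - 172.31.255.255)
  192.168.0.0/16 (192.168.0.0 - 192.168.255.255)
Public (not in any RFC 1918 range)


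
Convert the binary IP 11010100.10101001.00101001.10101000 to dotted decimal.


11010100 = 212
10101001 = 169
00101001 = 41
10101000 = 168
IP: 212.169.41.168


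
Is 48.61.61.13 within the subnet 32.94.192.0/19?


Subnet network: 32.94.192.0
Test IP AND mask: 48.61.32.0
No, 48.61.61.13 is not in 32.94.192.0/19


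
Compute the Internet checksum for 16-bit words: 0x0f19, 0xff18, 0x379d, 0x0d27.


Sum all words (with carry folding):
+ 0x0f19 = 0x0f19
+ 0xff18 = 0x0e32
+ 0x379d = 0x45cf
+ 0x0d27 = 0x52f6
One's complement: ~0x52f6
Checksum = 0xad09


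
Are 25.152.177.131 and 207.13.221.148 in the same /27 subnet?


Mask: 255.255.255.224
25.152.177.131 AND mask = 25.152.177.128
207.13.221.148 AND mask = 207.13.221.128
No, different subnets (25.152.177.128 vs 207.13.221.128)


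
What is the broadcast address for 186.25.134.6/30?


Network: 186.25.134.4/30
Host bits = 2
Set all host bits to 1:
Broadcast: 186.25.134.7


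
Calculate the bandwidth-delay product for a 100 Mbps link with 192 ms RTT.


BDP = bandwidth * RTT
= 100 Mbps * 192 ms
= 100 * 1e6 * 192 / 1000 bits
= 19200000 bits
= 2400000 bytes
= 2343.75 KB
BDP = 19200000 bits (2400000 bytes)


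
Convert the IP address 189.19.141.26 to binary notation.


189 = 10111101
19 = 00010011
141 = 10001101
26 = 00011010
Binary: 10111101.00010011.10001101.00011010


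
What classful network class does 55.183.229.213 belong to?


First octet: 55
Binary: 00110111
0xxxxxxx -> Class A (1-126)
Class A, default mask 255.0.0.0 (/8)


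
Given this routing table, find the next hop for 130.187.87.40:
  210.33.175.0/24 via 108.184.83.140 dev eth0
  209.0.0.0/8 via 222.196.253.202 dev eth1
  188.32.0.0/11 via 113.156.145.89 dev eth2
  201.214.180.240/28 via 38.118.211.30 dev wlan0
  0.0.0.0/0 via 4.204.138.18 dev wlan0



Longest prefix match for 130.187.87.40:
  /24 210.33.175.0: no
  /8 209.0.0.0: no
  /11 188.32.0.0: no
  /28 201.214.180.240: no
  /0 0.0.0.0: MATCH
Selected: next-hop 4.204.138.18 via wlan0 (matched /0)


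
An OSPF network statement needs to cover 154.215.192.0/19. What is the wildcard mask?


Subnet mask: 255.255.224.0
Wildcard = 255.255.255.255 - subnet mask
255 - 255 = 0
255 - 255 = 0
255 - 224 = 31
255 - 0 = 255
Wildcard: 0.0.31.255


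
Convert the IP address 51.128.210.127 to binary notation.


51 = 00110011
128 = 10000000
210 = 11010010
127 = 01111111
Binary: 00110011.10000000.11010010.01111111


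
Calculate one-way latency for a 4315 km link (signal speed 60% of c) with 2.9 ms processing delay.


Speed = 0.6 * 3e5 km/s = 180000 km/s
Propagation delay = 4315 / 180000 = 0.024 s = 23.9722 ms
Processing delay = 2.9 ms
Total one-way latency = 26.8722 ms


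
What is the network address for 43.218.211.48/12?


IP:   00101011.11011010.11010011.00110000
Mask: 11111111.11110000.00000000.00000000
AND operation:
Net:  00101011.11010000.00000000.00000000
Network: 43.208.0.0/12


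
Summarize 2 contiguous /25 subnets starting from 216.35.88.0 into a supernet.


Original prefix: /25
Number of subnets: 2 = 2^1
New prefix = 25 - 1 = 24
Supernet: 216.35.88.0/24


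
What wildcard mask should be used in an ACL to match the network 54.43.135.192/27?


Subnet mask: 255.255.255.224
Wildcard = 255.255.255.255 - subnet mask
255 - 255 = 0
255 - 255 = 0
255 - 255 = 0
255 - 224 = 31
Wildcard: 0.0.0.31


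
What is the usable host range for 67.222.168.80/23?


Network: 67.222.168.0
Broadcast: 67.222.169.255
First usable = network + 1
Last usable = broadcast - 1
Range: 67.222.168.1 to 67.222.169.254


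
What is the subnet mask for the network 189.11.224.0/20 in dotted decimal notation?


/20 means 20 network bits, 12 host bits
Binary: 11111111111111111111000000000000
Mask: 255.255.240.0


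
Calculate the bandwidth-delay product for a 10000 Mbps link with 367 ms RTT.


BDP = bandwidth * RTT
= 10000 Mbps * 367 ms
= 10000 * 1e6 * 367 / 1000 bits
= 3670000000 bits
= 458750000 bytes
= 447998.0469 KB
BDP = 3670000000 bits (458750000 bytes)


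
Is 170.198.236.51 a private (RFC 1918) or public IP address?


RFC 1918 private ranges:
  10.0.0.0/8 (10.0.0.0 - 10.255.255.255)
  172.16.0.0/12 (172.16.0.0 - 172.31.255.255)
  192.168.0.0/16 (192.168.0.0 - 192.168.255.255)
Public (not in any RFC 1918 range)


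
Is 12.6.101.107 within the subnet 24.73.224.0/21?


Subnet network: 24.73.224.0
Test IP AND mask: 12.6.96.0
No, 12.6.101.107 is not in 24.73.224.0/21


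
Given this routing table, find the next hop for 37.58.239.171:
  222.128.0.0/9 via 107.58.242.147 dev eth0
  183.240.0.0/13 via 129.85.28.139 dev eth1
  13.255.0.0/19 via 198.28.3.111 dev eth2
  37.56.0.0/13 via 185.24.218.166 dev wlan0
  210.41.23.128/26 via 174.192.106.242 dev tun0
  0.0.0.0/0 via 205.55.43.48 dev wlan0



Longest prefix match for 37.58.239.171:
  /9 222.128.0.0: no
  /13 183.240.0.0: no
  /19 13.255.0.0: no
  /13 37.56.0.0: MATCH
  /26 210.41.23.128: no
  /0 0.0.0.0: MATCH
Selected: next-hop 185.24.218.166 via wlan0 (matched /13)


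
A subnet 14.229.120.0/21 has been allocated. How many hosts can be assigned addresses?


Host bits = 32 - 21 = 11
Total addresses = 2^11 = 2048
Usable = total - 2 (network and broadcast)
Usable hosts: 2046


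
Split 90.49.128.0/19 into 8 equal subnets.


New prefix = 19 + 3 = 22
Each subnet has 1024 addresses
  90.49.128.0/22
  90.49.132.0/22
  90.49.136.0/22
  90.49.140.0/22
  90.49.144.0/22
  90.49.148.0/22
  90.49.152.0/22
  90.49.156.0/22
Subnets: 90.49.128.0/22, 90.49.132.0/22, 90.49.136.0/22, 90.49.140.0/22, 90.49.144.0/22, 90.49.148.0/22, 90.49.152.0/22, 90.49.156.0/22


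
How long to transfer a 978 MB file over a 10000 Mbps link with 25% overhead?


Effective throughput = 10000 * (1 - 25/100) = 7500 Mbps
File size in Mb = 978 * 8 = 7824 Mb
Time = 7824 / 7500
Time = 1.0432 seconds


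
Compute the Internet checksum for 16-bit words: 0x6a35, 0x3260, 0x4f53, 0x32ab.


Sum all words (with carry folding):
+ 0x6a35 = 0x6a35
+ 0x3260 = 0x9c95
+ 0x4f53 = 0xebe8
+ 0x32ab = 0x1e94
One's complement: ~0x1e94
Checksum = 0xe16b


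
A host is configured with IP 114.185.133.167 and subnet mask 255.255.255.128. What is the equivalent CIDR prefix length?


Binary: 11111111.11111111.11111111.10000000
Count leading 1s
Prefix: /25


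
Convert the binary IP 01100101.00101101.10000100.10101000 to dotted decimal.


01100101 = 101
00101101 = 45
10000100 = 132
10101000 = 168
IP: 101.45.132.168


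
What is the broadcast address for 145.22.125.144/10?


Network: 145.0.0.0/10
Host bits = 22
Set all host bits to 1:
Broadcast: 145.63.255.255


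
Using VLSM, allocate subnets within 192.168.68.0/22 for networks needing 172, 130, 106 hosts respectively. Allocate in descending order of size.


172 hosts -> /24 (254 usable): 192.168.68.0/24
130 hosts -> /24 (254 usable): 192.168.69.0/24
106 hosts -> /25 (126 usable): 192.168.70.0/25
Allocation: 192.168.68.0/24 (172 hosts, 254 usable); 192.168.69.0/24 (130 hosts, 254 usable); 192.168.70.0/25 (106 hosts, 126 usable)


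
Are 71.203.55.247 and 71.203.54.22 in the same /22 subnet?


Mask: 255.255.252.0
71.203.55.247 AND mask = 71.203.52.0
71.203.54.22 AND mask = 71.203.52.0
Yes, same subnet (71.203.52.0)


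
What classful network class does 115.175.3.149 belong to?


First octet: 115
Binary: 01110011
0xxxxxxx -> Class A (1-126)
Class A, default mask 255.0.0.0 (/8)


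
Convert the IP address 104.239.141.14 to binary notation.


104 = 01101000
239 = 11101111
141 = 10001101
14 = 00001110
Binary: 01101000.11101111.10001101.00001110


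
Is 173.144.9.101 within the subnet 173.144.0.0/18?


Subnet network: 173.144.0.0
Test IP AND mask: 173.144.0.0
Yes, 173.144.9.101 is in 173.144.0.0/18


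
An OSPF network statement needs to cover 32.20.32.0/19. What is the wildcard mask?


Subnet mask: 255.255.224.0
Wildcard = 255.255.255.255 - subnet mask
255 - 255 = 0
255 - 255 = 0
255 - 224 = 31
255 - 0 = 255
Wildcard: 0.0.31.255


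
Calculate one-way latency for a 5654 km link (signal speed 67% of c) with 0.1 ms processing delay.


Speed = 0.67 * 3e5 km/s = 201000 km/s
Propagation delay = 5654 / 201000 = 0.0281 s = 28.1294 ms
Processing delay = 0.1 ms
Total one-way latency = 28.2294 ms


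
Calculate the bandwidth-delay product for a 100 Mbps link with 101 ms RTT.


BDP = bandwidth * RTT
= 100 Mbps * 101 ms
= 100 * 1e6 * 101 / 1000 bits
= 10100000 bits
= 1262500 bytes
= 1232.9102 KB
BDP = 10100000 bits (1262500 bytes)


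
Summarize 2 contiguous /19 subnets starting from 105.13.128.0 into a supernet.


Original prefix: /19
Number of subnets: 2 = 2^1
New prefix = 19 - 1 = 18
Supernet: 105.13.128.0/18


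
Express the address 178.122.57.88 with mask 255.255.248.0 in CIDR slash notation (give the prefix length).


Binary: 11111111.11111111.11111000.00000000
Count leading 1s
Prefix: /21


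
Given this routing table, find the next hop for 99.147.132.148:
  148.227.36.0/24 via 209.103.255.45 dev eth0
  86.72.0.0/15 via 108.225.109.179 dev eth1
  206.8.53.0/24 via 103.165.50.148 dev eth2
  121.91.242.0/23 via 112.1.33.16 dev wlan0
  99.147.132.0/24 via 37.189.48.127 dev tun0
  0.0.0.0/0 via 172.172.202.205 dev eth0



Longest prefix match for 99.147.132.148:
  /24 148.227.36.0: no
  /15 86.72.0.0: no
  /24 206.8.53.0: no
  /23 121.91.242.0: no
  /24 99.147.132.0: MATCH
  /0 0.0.0.0: MATCH
Selected: next-hop 37.189.48.127 via tun0 (matched /24)


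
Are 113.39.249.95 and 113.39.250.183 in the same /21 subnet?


Mask: 255.255.248.0
113.39.249.95 AND mask = 113.39.248.0
113.39.250.183 AND mask = 113.39.248.0
Yes, same subnet (113.39.248.0)


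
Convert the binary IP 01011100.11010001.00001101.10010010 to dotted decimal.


01011100 = 92
11010001 = 209
00001101 = 13
10010010 = 146
IP: 92.209.13.146


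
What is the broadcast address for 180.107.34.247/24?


Network: 180.107.34.0/24
Host bits = 8
Set all host bits to 1:
Broadcast: 180.107.34.255


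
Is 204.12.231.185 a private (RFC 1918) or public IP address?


RFC 1918 private ranges:
  10.0.0.0/8 (10.0.0.0 - 10.255.255.255)
  172.16.0.0/12 (172.16.0.0 - 172.31.255.255)
  192.168.0.0/16 (192.168.0.0 - 192.168.255.255)
Public (not in any RFC 1918 range)


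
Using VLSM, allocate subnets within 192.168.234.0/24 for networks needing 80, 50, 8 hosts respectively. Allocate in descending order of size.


80 hosts -> /25 (126 usable): 192.168.234.0/25
50 hosts -> /26 (62 usable): 192.168.234.128/26
8 hosts -> /28 (14 usable): 192.168.234.192/28
Allocation: 192.168.234.0/25 (80 hosts, 126 usable); 192.168.234.128/26 (50 hosts, 62 usable); 192.168.234.192/28 (8 hosts, 14 usable)


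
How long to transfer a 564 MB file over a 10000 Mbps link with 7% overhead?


Effective throughput = 10000 * (1 - 7/100) = 9300 Mbps
File size in Mb = 564 * 8 = 4512 Mb
Time = 4512 / 9300
Time = 0.4852 seconds


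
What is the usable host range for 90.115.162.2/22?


Network: 90.115.160.0
Broadcast: 90.115.163.255
First usable = network + 1
Last usable = broadcast - 1
Range: 90.115.160.1 to 90.115.163.254


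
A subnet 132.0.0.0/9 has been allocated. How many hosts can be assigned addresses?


Host bits = 32 - 9 = 23
Total addresses = 2^23 = 8388608
Usable = total - 2 (network and broadcast)
Usable hosts: 8388606


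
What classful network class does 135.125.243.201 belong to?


First octet: 135
Binary: 10000111
10xxxxxx -> Class B (128-191)
Class B, default mask 255.255.0.0 (/16)


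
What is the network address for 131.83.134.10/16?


IP:   10000011.01010011.10000110.00001010
Mask: 11111111.11111111.00000000.00000000
AND operation:
Net:  10000011.01010011.00000000.00000000
Network: 131.83.0.0/16


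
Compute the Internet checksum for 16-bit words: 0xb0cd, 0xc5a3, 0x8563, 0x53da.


Sum all words (with carry folding):
+ 0xb0cd = 0xb0cd
+ 0xc5a3 = 0x7671
+ 0x8563 = 0xfbd4
+ 0x53da = 0x4faf
One's complement: ~0x4faf
Checksum = 0xb050


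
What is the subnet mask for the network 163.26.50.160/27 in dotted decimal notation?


/27 means 27 network bits, 5 host bits
Binary: 11111111111111111111111111100000
Mask: 255.255.255.224


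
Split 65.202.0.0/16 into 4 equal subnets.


New prefix = 16 + 2 = 18
Each subnet has 16384 addresses
  65.202.0.0/18
  65.202.64.0/18
  65.202.128.0/18
  65.202.192.0/18
Subnets: 65.202.0.0/18, 65.202.64.0/18, 65.202.128.0/18, 65.202.192.0/18


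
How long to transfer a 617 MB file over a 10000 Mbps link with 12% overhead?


Effective throughput = 10000 * (1 - 12/100) = 8800 Mbps
File size in Mb = 617 * 8 = 4936 Mb
Time = 4936 / 8800
Time = 0.5609 seconds


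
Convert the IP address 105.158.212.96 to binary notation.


105 = 01101001
158 = 10011110
212 = 11010100
96 = 01100000
Binary: 01101001.10011110.11010100.01100000


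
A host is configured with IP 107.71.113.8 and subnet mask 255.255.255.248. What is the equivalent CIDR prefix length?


Binary: 11111111.11111111.11111111.11111000
Count leading 1s
Prefix: /29


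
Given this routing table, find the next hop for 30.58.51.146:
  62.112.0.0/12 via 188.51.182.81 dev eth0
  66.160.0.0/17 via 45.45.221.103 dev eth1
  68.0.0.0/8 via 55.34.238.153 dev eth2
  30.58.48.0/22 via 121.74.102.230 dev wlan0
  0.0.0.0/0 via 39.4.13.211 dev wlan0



Longest prefix match for 30.58.51.146:
  /12 62.112.0.0: no
  /17 66.160.0.0: no
  /8 68.0.0.0: no
  /22 30.58.48.0: MATCH
  /0 0.0.0.0: MATCH
Selected: next-hop 121.74.102.230 via wlan0 (matched /22)


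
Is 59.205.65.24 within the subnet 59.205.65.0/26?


Subnet network: 59.205.65.0
Test IP AND mask: 59.205.65.0
Yes, 59.205.65.24 is in 59.205.65.0/26


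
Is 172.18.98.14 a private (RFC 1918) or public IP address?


RFC 1918 private ranges:
  10.0.0.0/8 (10.0.0.0 - 10.255.255.255)
  172.16.0.0/12 (172.16.0.0 - 172.31.255.255)
  192.168.0.0/16 (192.168.0.0 - 192.168.255.255)
Private (in 172.16.0.0/12)


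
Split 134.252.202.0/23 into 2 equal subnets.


New prefix = 23 + 1 = 24
Each subnet has 256 addresses
  134.252.202.0/24
  134.252.203.0/24
Subnets: 134.252.202.0/24, 134.252.203.0/24


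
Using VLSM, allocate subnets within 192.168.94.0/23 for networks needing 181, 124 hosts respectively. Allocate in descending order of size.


181 hosts -> /24 (254 usable): 192.168.94.0/24
124 hosts -> /25 (126 usable): 192.168.95.0/25
Allocation: 192.168.94.0/24 (181 hosts, 254 usable); 192.168.95.0/25 (124 hosts, 126 usable)


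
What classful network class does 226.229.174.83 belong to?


First octet: 226
Binary: 11100010
1110xxxx -> Class D (224-239)
Class D (multicast), default mask N/A


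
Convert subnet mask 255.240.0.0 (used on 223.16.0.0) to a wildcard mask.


Subnet mask: 255.240.0.0
Wildcard = 255.255.255.255 - subnet mask
255 - 255 = 0
255 - 240 = 15
255 - 0 = 255
255 - 0 = 255
Wildcard: 0.15.255.255


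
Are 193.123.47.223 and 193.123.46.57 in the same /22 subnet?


Mask: 255.255.252.0
193.123.47.223 AND mask = 193.123.44.0
193.123.46.57 AND mask = 193.123.44.0
Yes, same subnet (193.123.44.0)


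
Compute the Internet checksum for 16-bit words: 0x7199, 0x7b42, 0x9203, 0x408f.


Sum all words (with carry folding):
+ 0x7199 = 0x7199
+ 0x7b42 = 0xecdb
+ 0x9203 = 0x7edf
+ 0x408f = 0xbf6e
One's complement: ~0xbf6e
Checksum = 0x4091


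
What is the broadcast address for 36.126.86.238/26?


Network: 36.126.86.192/26
Host bits = 6
Set all host bits to 1:
Broadcast: 36.126.86.255


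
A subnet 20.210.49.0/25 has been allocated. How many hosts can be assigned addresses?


Host bits = 32 - 25 = 7
Total addresses = 2^7 = 128
Usable = total - 2 (network and broadcast)
Usable hosts: 126


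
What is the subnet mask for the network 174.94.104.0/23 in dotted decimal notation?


/23 means 23 network bits, 9 host bits
Binary: 11111111111111111111111000000000
Mask: 255.255.254.0


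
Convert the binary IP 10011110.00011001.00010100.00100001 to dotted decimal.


10011110 = 158
00011001 = 25
00010100 = 20
00100001 = 33
IP: 158.25.20.33


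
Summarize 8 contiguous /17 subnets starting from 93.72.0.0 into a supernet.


Original prefix: /17
Number of subnets: 8 = 2^3
New prefix = 17 - 3 = 14
Supernet: 93.72.0.0/14


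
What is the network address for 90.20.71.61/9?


IP:   01011010.00010100.01000111.00111101
Mask: 11111111.10000000.00000000.00000000
AND operation:
Net:  01011010.00000000.00000000.00000000
Network: 90.0.0.0/9


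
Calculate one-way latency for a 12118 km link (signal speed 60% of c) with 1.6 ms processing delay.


Speed = 0.6 * 3e5 km/s = 180000 km/s
Propagation delay = 12118 / 180000 = 0.0673 s = 67.3222 ms
Processing delay = 1.6 ms
Total one-way latency = 68.9222 ms


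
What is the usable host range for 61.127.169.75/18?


Network: 61.127.128.0
Broadcast: 61.127.191.255
First usable = network + 1
Last usable = broadcast - 1
Range: 61.127.128.1 to 61.127.191.254


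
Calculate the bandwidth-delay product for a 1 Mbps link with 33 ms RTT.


BDP = bandwidth * RTT
= 1 Mbps * 33 ms
= 1 * 1e6 * 33 / 1000 bits
= 33000 bits
= 4125 bytes
= 4.0283 KB
BDP = 33000 bits (4125 bytes)


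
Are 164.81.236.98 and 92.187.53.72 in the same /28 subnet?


Mask: 255.255.255.240
164.81.236.98 AND mask = 164.81.236.96
92.187.53.72 AND mask = 92.187.53.64
No, different subnets (164.81.236.96 vs 92.187.53.64)


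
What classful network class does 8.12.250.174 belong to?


First octet: 8
Binary: 00001000
0xxxxxxx -> Class A (1-126)
Class A, default mask 255.0.0.0 (/8)


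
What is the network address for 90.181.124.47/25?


IP:   01011010.10110101.01111100.00101111
Mask: 11111111.11111111.11111111.10000000
AND operation:
Net:  01011010.10110101.01111100.00000000
Network: 90.181.124.0/25
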